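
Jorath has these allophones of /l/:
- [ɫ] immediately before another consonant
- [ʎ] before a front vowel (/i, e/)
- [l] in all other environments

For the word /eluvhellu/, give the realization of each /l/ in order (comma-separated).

[l], [ɫ], [l]

Occurrence 1 (position 2): no conditioning environment matches → elsewhere allophone [l].
Occurrence 2 (position 7): immediately before another consonant → [ɫ].
Occurrence 3 (position 8): no conditioning environment matches → elsewhere allophone [l].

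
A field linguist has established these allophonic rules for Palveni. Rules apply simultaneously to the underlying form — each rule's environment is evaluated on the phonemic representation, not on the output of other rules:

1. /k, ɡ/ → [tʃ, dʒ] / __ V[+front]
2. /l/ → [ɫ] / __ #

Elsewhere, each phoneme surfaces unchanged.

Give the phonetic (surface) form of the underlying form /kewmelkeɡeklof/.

[tʃewmeltʃedʒeklof]

/k/ (word-initial): before a front vowel, so rule 1 applies → [tʃ].
/e/ (between /k/ and /w/): no rule targets it → [e].
/w/ — not in any rule's target class → [w].
/m/ (between /w/ and /e/) is unaffected → [m].
/e/ stays [e].
/l/ (between /e/ and /k/): rule 2 targets it, but not word-finally → unchanged [l].
/k/ (between /l/ and /e/) occurs before a front vowel → [tʃ] by rule 1.
/e/ (between /k/ and /ɡ/) is unaffected → [e].
Rule 1 applies to /ɡ/ (between /e/ and /e/: before a front vowel) → [dʒ].
/e/ (between /ɡ/ and /k/): no rule targets it → [e].
/k/ (between /e/ and /l/) fails the environment for rule 1, so it stays [k].
/l/ (between /k/ and /o/) is in the target of rule 2 but the environment (word-finally) is not met → [l].
/o/ — not in any rule's target class → [o].
/f/ (word-final) is unaffected → [f].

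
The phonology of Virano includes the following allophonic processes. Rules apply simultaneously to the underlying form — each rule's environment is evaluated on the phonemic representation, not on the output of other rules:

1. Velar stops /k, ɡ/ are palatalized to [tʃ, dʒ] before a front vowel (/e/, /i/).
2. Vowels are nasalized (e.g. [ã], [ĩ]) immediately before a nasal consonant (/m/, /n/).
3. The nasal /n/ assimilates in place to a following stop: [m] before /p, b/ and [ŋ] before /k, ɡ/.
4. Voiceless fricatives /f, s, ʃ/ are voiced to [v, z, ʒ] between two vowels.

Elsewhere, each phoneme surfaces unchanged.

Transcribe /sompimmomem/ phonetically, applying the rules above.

/s/ (word-initial): rule 4 targets it, but not between two vowels → unchanged [s].
/o/ — between /s/ and /m/, before a nasal consonant — surfaces as [õ] (rule 2).
/m/ stays [m].
/p/ (between /m/ and /i/) is unaffected → [p].
/i/ — between /p/ and /m/, before a nasal consonant — surfaces as [ĩ] (rule 2).
/m/ (between /i/ and /m/) is unaffected → [m].
/m/ stays [m].
/o/ — between /m/ and /m/, before a nasal consonant — surfaces as [õ] (rule 2).
/m/ (between /o/ and /e/) is unaffected → [m].
/e/ (between /m/ and /m/): before a nasal consonant, so rule 2 applies → [ẽ].
/m/ — not in any rule's target class → [m].

[sõmpĩmmõmẽm]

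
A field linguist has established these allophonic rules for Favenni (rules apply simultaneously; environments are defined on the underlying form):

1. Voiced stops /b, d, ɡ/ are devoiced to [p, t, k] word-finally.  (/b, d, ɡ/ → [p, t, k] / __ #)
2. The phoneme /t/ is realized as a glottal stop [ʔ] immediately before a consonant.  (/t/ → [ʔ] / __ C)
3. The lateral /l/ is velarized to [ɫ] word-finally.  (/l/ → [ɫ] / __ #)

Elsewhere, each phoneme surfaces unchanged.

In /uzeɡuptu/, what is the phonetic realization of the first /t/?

[t]

/t/ (between /p/ and /u/): rule 2 targets it, but not immediately before a consonant → unchanged [t].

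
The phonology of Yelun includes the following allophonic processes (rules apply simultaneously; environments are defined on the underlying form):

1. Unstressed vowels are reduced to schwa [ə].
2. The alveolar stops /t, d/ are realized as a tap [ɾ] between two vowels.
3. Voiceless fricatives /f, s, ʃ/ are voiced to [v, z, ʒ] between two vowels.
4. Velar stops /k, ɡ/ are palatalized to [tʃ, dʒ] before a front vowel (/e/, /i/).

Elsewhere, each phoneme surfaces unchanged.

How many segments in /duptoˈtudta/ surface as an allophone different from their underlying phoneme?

Segments that undergo a rule: /u/ → [ə] (rule 1); /o/ → [ə] (rule 1); /t/ → [ɾ] (rule 2); /a/ → [ə] (rule 1).
All other segments surface unchanged.

4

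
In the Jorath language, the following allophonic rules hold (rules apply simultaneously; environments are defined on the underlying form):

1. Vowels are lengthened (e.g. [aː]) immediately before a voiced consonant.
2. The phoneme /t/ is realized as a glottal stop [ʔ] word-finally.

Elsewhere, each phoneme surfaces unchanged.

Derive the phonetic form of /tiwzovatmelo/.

/t/ (word-initial) is in the target of rule 2 but the environment (word-finally) is not met → [t].
/i/ — between /t/ and /w/, before a voiced consonant — surfaces as [iː] (rule 1).
/w/ (between /i/ and /z/): no rule targets it → [w].
/z/ (between /w/ and /o/) is unaffected → [z].
/o/ meets the environment for rule 1 (before a voiced consonant) → [oː].
/v/ — not in any rule's target class → [v].
/a/ (between /v/ and /t/) is in the target of rule 1 but the environment (before a voiced consonant) is not met → [a].
/t/ — between /a/ and /m/; rule 2 does not apply here → [t].
/m/ (between /t/ and /e/): no rule targets it → [m].
/e/ — between /m/ and /l/, before a voiced consonant — surfaces as [eː] (rule 1).
/l/ (between /e/ and /o/): no rule targets it → [l].
/o/ — word-final; rule 1 does not apply here → [o].

[tiːwzoːvatmeːlo]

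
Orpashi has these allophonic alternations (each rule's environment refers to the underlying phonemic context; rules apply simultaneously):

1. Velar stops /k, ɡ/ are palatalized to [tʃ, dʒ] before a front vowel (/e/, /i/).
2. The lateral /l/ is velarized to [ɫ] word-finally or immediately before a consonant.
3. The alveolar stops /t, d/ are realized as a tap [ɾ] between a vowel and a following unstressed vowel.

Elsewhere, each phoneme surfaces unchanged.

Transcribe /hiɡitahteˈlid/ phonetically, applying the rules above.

/h/ (word-initial) is unaffected → [h].
/i/ (between /h/ and /ɡ/) is unaffected → [i].
/ɡ/ — between /i/ and /i/, before a front vowel — surfaces as [dʒ] (rule 1).
/i/ — not in any rule's target class → [i].
Rule 3 applies to /t/ (between /i/ and /a/: between a vowel and a following unstressed vowel) → [ɾ].
/a/ (between /t/ and /h/) is unaffected → [a].
/h/ stays [h].
/t/ (between /h/ and /e/) is in the target of rule 3 but the environment (between a vowel and a following unstressed vowel) is not met → [t].
/e/ stays [e].
/l/ (between /e/ and /i/) fails the environment for rule 2, so it stays [l].
/i/ (between /l/ and /d/): no rule targets it → [i].
/d/ (word-final): rule 3 targets it, but not between a vowel and a following unstressed vowel → unchanged [d].

[hidʒiɾahteˈlid]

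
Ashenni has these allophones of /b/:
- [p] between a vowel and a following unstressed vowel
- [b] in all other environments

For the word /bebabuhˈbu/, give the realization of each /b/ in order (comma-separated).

[b], [p], [p], [b]

Occurrence 1 (position 1): no conditioning environment matches → elsewhere allophone [b].
Occurrence 2 (position 3): between a vowel and a following unstressed vowel → [p].
Occurrence 3 (position 5): between a vowel and a following unstressed vowel → [p].
Occurrence 4 (position 8): no conditioning environment matches → elsewhere allophone [b].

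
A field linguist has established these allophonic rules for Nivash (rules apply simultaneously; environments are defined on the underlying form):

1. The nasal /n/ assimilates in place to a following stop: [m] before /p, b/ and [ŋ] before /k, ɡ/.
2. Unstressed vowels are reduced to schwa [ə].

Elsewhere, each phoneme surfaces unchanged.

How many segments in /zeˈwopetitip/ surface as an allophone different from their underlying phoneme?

Segments that undergo a rule: /e/ → [ə] (rule 2); /e/ → [ə] (rule 2); /i/ → [ə] (rule 2); /i/ → [ə] (rule 2).
All other segments surface unchanged.

4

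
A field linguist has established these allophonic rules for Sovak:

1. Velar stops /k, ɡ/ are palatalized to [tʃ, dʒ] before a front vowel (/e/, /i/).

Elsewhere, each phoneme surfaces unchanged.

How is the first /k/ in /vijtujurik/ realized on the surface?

/k/ (word-final): rule 1 targets it, but not before a front vowel → unchanged [k].

[k]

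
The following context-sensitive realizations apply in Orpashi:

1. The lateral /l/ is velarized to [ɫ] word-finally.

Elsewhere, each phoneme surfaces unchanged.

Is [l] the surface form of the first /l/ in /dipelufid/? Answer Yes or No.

/l/ — between /e/ and /u/; rule 1 does not apply here → [l].
The actual realization is [l], which matches [l].

Yes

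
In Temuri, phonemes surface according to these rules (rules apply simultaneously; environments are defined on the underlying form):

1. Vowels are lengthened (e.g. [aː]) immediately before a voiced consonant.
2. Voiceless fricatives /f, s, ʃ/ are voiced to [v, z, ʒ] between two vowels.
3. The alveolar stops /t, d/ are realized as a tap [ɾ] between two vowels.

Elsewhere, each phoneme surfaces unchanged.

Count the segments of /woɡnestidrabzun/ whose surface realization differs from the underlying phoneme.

Segments that undergo a rule: /o/ → [oː] (rule 1); /i/ → [iː] (rule 1); /a/ → [aː] (rule 1); /u/ → [uː] (rule 1).
All other segments surface unchanged.

4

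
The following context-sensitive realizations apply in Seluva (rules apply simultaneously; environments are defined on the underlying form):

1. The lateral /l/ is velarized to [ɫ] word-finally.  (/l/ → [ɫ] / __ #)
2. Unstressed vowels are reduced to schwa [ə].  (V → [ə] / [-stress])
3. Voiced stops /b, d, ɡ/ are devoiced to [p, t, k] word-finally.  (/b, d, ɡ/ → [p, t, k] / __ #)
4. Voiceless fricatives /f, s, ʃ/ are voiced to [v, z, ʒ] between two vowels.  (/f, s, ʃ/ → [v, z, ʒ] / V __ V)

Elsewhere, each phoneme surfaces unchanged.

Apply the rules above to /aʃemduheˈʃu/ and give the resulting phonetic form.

[əʒəmdəhəˈʒu]

/a/ — word-initial, in an unstressed syllable — surfaces as [ə] (rule 2).
/ʃ/ — between /a/ and /e/, between two vowels — surfaces as [ʒ] (rule 4).
/e/ meets the environment for rule 2 (in an unstressed syllable) → [ə].
/m/ — not in any rule's target class → [m].
/d/ — between /m/ and /u/; rule 3 does not apply here → [d].
/u/ meets the environment for rule 2 (in an unstressed syllable) → [ə].
/h/ (between /u/ and /e/) is unaffected → [h].
/e/ meets the environment for rule 2 (in an unstressed syllable) → [ə].
/ʃ/ (between /e/ and /u/) occurs between two vowels → [ʒ] by rule 4.
/u/ (word-final) is in the target of rule 2 but the environment (in an unstressed syllable) is not met → [u].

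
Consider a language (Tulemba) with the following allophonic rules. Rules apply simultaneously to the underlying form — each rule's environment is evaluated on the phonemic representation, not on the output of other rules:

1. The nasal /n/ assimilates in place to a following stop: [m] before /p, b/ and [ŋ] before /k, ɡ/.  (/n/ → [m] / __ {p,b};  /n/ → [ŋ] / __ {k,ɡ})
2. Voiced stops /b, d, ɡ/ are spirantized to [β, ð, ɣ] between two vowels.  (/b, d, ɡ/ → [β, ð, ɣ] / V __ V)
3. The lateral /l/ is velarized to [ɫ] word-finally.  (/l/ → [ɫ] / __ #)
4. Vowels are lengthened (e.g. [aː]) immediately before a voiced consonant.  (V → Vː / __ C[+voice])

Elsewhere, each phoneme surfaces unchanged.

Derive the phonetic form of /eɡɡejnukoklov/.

[eːɡɡeːjnukokloːv]

/e/ meets the environment for rule 4 (before a voiced consonant) → [eː].
/ɡ/ (between /e/ and /ɡ/) is in the target of rule 2 but the environment (between two vowels) is not met → [ɡ].
/ɡ/ (between /ɡ/ and /e/): rule 2 targets it, but not between two vowels → unchanged [ɡ].
/e/ — between /ɡ/ and /j/, before a voiced consonant — surfaces as [eː] (rule 4).
/j/ (between /e/ and /n/) is unaffected → [j].
/n/ (between /j/ and /u/): rule 1 targets it, but not before a labial or velar stop → unchanged [n].
/u/ (between /n/ and /k/) fails the environment for rule 4, so it stays [u].
/k/ stays [k].
/o/ (between /k/ and /k/) fails the environment for rule 4, so it stays [o].
/k/ stays [k].
/l/ (between /k/ and /o/): rule 3 targets it, but not word-finally → unchanged [l].
/o/ (between /l/ and /v/): before a voiced consonant, so rule 4 applies → [oː].
/v/ (word-final) is unaffected → [v].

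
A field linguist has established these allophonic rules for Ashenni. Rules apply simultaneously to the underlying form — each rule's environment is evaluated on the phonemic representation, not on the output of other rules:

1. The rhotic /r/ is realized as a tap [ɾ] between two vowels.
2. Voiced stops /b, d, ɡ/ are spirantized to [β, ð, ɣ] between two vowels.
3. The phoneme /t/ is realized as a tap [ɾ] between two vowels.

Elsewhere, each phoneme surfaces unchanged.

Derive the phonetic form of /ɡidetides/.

[ɡiðeɾiðes]

/ɡ/ (word-initial) is in the target of rule 2 but the environment (between two vowels) is not met → [ɡ].
/d/ — between /i/ and /e/, between two vowels — surfaces as [ð] (rule 2).
/t/ (between /e/ and /i/) occurs between two vowels → [ɾ] by rule 3.
Rule 2 applies to /d/ (between /i/ and /e/: between two vowels) → [ð].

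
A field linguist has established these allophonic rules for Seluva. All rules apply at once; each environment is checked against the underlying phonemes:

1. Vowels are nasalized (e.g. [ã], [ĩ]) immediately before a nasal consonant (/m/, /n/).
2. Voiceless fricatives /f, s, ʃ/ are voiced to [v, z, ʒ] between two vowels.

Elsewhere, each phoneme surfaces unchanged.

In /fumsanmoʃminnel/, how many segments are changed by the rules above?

3

Segments that undergo a rule: /u/ → [ũ] (rule 1); /a/ → [ã] (rule 1); /i/ → [ĩ] (rule 1).
All other segments surface unchanged.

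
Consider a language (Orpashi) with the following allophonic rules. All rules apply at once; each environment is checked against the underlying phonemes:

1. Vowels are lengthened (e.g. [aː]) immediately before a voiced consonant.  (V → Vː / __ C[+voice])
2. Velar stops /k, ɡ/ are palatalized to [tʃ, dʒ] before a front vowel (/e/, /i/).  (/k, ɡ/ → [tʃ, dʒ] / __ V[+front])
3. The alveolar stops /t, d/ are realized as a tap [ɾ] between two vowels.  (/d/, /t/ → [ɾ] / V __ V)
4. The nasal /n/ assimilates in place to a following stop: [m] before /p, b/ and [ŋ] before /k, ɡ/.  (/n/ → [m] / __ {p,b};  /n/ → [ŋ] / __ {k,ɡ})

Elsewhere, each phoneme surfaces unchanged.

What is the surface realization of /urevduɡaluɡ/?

/u/ — word-initial, before a voiced consonant — surfaces as [uː] (rule 1).
/r/ (between /u/ and /e/): no rule targets it → [r].
/e/ meets the environment for rule 1 (before a voiced consonant) → [eː].
/v/ — not in any rule's target class → [v].
/d/ (between /v/ and /u/) is in the target of rule 3 but the environment (between two vowels) is not met → [d].
/u/ — between /d/ and /ɡ/, before a voiced consonant — surfaces as [uː] (rule 1).
/ɡ/ (between /u/ and /a/) is in the target of rule 2 but the environment (before a front vowel) is not met → [ɡ].
/a/ meets the environment for rule 1 (before a voiced consonant) → [aː].
/l/ (between /a/ and /u/) is unaffected → [l].
/u/ (between /l/ and /ɡ/) occurs before a voiced consonant → [uː] by rule 1.
/ɡ/ (word-final) is in the target of rule 2 but the environment (before a front vowel) is not met → [ɡ].

[uːreːvduːɡaːluːɡ]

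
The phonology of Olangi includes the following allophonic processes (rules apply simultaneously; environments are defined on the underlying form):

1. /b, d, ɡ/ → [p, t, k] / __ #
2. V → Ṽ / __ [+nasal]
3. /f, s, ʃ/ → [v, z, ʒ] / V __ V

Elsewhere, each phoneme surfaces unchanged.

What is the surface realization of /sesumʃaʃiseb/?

[sezũmʃaʒizep]

/s/ (word-initial): rule 3 targets it, but not between two vowels → unchanged [s].
/e/ (between /s/ and /s/) is in the target of rule 2 but the environment (before a nasal consonant) is not met → [e].
Rule 3 applies to /s/ (between /e/ and /u/: between two vowels) → [z].
/u/ (between /s/ and /m/): before a nasal consonant, so rule 2 applies → [ũ].
/m/ (between /u/ and /ʃ/) is unaffected → [m].
/ʃ/ (between /m/ and /a/): rule 3 targets it, but not between two vowels → unchanged [ʃ].
/a/ (between /ʃ/ and /ʃ/) fails the environment for rule 2, so it stays [a].
/ʃ/ (between /a/ and /i/): between two vowels, so rule 3 applies → [ʒ].
/i/ (between /ʃ/ and /s/): rule 2 targets it, but not before a nasal consonant → unchanged [i].
/s/ — between /i/ and /e/, between two vowels — surfaces as [z] (rule 3).
/e/ (between /s/ and /b/) fails the environment for rule 2, so it stays [e].
/b/ — word-final, word-finally — surfaces as [p] (rule 1).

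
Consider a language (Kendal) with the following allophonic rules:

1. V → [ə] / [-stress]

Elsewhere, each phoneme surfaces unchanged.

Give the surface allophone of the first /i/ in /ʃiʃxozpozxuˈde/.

[ə]

Rule 1 applies to /i/ (between /ʃ/ and /ʃ/: in an unstressed syllable) → [ə].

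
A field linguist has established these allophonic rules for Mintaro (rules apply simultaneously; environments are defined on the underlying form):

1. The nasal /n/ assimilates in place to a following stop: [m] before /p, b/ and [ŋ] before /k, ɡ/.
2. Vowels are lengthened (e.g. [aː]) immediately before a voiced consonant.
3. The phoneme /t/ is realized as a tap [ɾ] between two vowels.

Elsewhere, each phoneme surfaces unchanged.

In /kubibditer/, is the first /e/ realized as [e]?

/e/ meets the environment for rule 2 (before a voiced consonant) → [eː].
The actual realization is [eː], not [e].

No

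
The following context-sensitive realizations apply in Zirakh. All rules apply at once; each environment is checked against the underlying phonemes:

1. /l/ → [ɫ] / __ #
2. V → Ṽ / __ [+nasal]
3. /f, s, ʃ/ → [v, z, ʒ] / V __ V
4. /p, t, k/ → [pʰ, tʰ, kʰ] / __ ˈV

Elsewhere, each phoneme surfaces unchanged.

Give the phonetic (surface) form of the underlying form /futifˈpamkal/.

[futifˈpʰãmkaɫ]

/f/ (word-initial) is in the target of rule 3 but the environment (between two vowels) is not met → [f].
/u/ (between /f/ and /t/): rule 2 targets it, but not before a nasal consonant → unchanged [u].
/t/ (between /u/ and /i/) fails the environment for rule 4, so it stays [t].
/i/ (between /t/ and /f/) fails the environment for rule 2, so it stays [i].
/f/ — between /i/ and /p/; rule 3 does not apply here → [f].
/p/ — between /f/ and /a/, immediately before a stressed vowel — surfaces as [pʰ] (rule 4).
/a/ — between /p/ and /m/, before a nasal consonant — surfaces as [ã] (rule 2).
/m/ — not in any rule's target class → [m].
/k/ (between /m/ and /a/): rule 4 targets it, but not immediately before a stressed vowel → unchanged [k].
/a/ (between /k/ and /l/): rule 2 targets it, but not before a nasal consonant → unchanged [a].
/l/ meets the environment for rule 1 (word-finally) → [ɫ].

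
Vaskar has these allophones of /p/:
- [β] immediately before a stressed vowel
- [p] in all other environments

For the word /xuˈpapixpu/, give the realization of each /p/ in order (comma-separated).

[β], [p], [p]

Occurrence 1 (position 3): immediately before a stressed vowel → [β].
Occurrence 2 (position 5): no conditioning environment matches → elsewhere allophone [p].
Occurrence 3 (position 8): no conditioning environment matches → elsewhere allophone [p].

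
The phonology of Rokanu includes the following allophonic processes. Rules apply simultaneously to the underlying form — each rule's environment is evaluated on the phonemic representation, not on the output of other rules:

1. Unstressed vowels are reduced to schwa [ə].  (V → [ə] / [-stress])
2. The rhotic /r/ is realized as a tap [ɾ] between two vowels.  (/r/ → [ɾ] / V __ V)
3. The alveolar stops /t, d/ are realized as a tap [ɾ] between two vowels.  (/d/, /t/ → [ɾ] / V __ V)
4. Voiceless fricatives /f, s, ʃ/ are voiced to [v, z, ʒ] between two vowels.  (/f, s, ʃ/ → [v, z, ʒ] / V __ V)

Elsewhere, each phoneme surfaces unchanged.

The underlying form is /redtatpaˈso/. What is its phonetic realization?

/r/ (word-initial): rule 2 targets it, but not between two vowels → unchanged [r].
/e/ (between /r/ and /d/): in an unstressed syllable, so rule 1 applies → [ə].
/d/ (between /e/ and /t/) is in the target of rule 3 but the environment (between two vowels) is not met → [d].
/t/ (between /d/ and /a/) fails the environment for rule 3, so it stays [t].
/a/ — between /t/ and /t/, in an unstressed syllable — surfaces as [ə] (rule 1).
/t/ (between /a/ and /p/) fails the environment for rule 3, so it stays [t].
/p/ stays [p].
/a/ (between /p/ and /s/): in an unstressed syllable, so rule 1 applies → [ə].
/s/ (between /a/ and /o/) occurs between two vowels → [z] by rule 4.
/o/ (word-final) fails the environment for rule 1, so it stays [o].

[rədtətpəˈzo]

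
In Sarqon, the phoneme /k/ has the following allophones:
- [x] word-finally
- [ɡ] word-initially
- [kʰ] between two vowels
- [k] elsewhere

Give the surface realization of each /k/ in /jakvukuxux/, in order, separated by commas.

Occurrence 1 (position 3): no conditioning environment matches → elsewhere allophone [k].
Occurrence 2 (position 6): between two vowels → [kʰ].

[k], [kʰ]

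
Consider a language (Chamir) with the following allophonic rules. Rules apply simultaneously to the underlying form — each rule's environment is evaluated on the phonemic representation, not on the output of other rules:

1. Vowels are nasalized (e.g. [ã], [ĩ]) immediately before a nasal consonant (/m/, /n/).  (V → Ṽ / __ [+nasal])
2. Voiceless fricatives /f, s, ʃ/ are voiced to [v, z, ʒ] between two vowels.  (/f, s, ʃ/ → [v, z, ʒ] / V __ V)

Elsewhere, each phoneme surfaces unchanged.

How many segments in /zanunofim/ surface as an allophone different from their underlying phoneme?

Segments that undergo a rule: /a/ → [ã] (rule 1); /u/ → [ũ] (rule 1); /f/ → [v] (rule 2); /i/ → [ĩ] (rule 1).
All other segments surface unchanged.

4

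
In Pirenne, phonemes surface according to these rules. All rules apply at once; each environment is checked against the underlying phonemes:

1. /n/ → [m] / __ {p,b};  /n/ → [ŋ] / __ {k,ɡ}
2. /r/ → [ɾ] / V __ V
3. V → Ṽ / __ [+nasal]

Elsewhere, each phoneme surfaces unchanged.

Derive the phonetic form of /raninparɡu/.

[rãnĩmparɡu]

/r/ (word-initial) fails the environment for rule 2, so it stays [r].
/a/ (between /r/ and /n/): before a nasal consonant, so rule 3 applies → [ã].
/n/ (between /a/ and /i/): rule 1 targets it, but not before a labial or velar stop → unchanged [n].
/i/ (between /n/ and /n/) occurs before a nasal consonant → [ĩ] by rule 3.
/n/ — between /i/ and /p/, before a labial or velar stop — surfaces as [m] (rule 1).
/a/ (between /p/ and /r/) fails the environment for rule 3, so it stays [a].
/r/ — between /a/ and /ɡ/; rule 2 does not apply here → [r].
/u/ — word-final; rule 3 does not apply here → [u].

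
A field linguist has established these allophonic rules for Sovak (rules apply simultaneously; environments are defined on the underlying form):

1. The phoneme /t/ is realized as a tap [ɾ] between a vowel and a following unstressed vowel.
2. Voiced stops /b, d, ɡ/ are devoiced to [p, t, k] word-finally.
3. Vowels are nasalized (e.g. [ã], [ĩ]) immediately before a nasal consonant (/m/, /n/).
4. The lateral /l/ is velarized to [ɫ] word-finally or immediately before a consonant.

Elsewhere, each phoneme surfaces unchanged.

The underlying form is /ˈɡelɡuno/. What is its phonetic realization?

[ˈɡeɫɡũno]

/ɡ/ — word-initial; rule 2 does not apply here → [ɡ].
/e/ (between /ɡ/ and /l/) fails the environment for rule 3, so it stays [e].
/l/ (between /e/ and /ɡ/): word-finally or immediately before a consonant, so rule 4 applies → [ɫ].
/ɡ/ (between /l/ and /u/): rule 2 targets it, but not word-finally → unchanged [ɡ].
/u/ (between /ɡ/ and /n/) occurs before a nasal consonant → [ũ] by rule 3.
/n/ stays [n].
/o/ (word-final) fails the environment for rule 3, so it stays [o].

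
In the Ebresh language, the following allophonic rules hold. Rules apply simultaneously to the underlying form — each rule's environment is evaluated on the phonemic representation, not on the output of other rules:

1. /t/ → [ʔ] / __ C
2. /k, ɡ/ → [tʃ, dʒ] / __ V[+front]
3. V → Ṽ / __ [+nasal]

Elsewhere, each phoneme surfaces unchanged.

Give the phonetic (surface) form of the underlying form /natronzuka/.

/n/ — not in any rule's target class → [n].
/a/ (between /n/ and /t/) fails the environment for rule 3, so it stays [a].
/t/ — between /a/ and /r/, immediately before a consonant — surfaces as [ʔ] (rule 1).
/r/ (between /t/ and /o/) is unaffected → [r].
Rule 3 applies to /o/ (between /r/ and /n/: before a nasal consonant) → [õ].
/n/ (between /o/ and /z/): no rule targets it → [n].
/z/ (between /n/ and /u/) is unaffected → [z].
/u/ — between /z/ and /k/; rule 3 does not apply here → [u].
/k/ (between /u/ and /a/) is in the target of rule 2 but the environment (before a front vowel) is not met → [k].
/a/ — word-final; rule 3 does not apply here → [a].

[naʔrõnzuka]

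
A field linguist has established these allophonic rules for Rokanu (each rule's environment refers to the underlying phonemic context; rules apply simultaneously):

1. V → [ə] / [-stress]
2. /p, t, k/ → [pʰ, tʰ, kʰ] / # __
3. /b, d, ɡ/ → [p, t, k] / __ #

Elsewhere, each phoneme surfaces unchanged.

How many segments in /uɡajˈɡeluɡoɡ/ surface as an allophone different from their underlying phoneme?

5

Segments that undergo a rule: /u/ → [ə] (rule 1); /a/ → [ə] (rule 1); /u/ → [ə] (rule 1); /o/ → [ə] (rule 1); /ɡ/ → [k] (rule 3).
All other segments surface unchanged.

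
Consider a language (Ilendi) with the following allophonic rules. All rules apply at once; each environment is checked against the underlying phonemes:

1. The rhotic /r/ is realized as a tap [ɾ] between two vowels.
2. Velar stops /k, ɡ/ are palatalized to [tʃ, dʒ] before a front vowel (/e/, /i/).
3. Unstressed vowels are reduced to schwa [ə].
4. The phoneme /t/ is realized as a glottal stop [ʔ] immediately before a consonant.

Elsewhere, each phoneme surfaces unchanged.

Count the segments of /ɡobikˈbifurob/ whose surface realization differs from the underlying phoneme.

5

Segments that undergo a rule: /o/ → [ə] (rule 3); /i/ → [ə] (rule 3); /u/ → [ə] (rule 3); /r/ → [ɾ] (rule 1); /o/ → [ə] (rule 3).
All other segments surface unchanged.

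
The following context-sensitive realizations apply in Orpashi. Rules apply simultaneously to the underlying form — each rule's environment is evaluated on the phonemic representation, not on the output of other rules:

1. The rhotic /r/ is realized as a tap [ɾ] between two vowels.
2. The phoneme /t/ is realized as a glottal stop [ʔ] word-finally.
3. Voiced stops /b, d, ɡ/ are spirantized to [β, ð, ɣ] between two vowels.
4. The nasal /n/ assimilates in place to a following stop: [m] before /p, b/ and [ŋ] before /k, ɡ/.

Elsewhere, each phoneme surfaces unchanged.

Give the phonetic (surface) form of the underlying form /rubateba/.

/r/ — word-initial; rule 1 does not apply here → [r].
/u/ — not in any rule's target class → [u].
/b/ (between /u/ and /a/): between two vowels, so rule 3 applies → [β].
/a/ stays [a].
/t/ (between /a/ and /e/): rule 2 targets it, but not word-finally → unchanged [t].
/e/ stays [e].
/b/ (between /e/ and /a/) occurs between two vowels → [β] by rule 3.
/a/ stays [a].

[ruβateβa]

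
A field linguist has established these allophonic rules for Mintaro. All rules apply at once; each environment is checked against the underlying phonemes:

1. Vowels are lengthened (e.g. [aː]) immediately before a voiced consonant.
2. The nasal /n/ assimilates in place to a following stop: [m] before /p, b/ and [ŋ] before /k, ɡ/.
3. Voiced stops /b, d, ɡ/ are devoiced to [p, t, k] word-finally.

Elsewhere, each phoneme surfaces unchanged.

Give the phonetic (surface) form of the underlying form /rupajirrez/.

[rupaːjiːrreːz]

/r/ (word-initial): no rule targets it → [r].
/u/ (between /r/ and /p/) is in the target of rule 1 but the environment (before a voiced consonant) is not met → [u].
/p/ (between /u/ and /a/): no rule targets it → [p].
/a/ (between /p/ and /j/): before a voiced consonant, so rule 1 applies → [aː].
/j/ (between /a/ and /i/) is unaffected → [j].
/i/ meets the environment for rule 1 (before a voiced consonant) → [iː].
/r/ (between /i/ and /r/) is unaffected → [r].
/r/ (between /r/ and /e/): no rule targets it → [r].
/e/ (between /r/ and /z/) occurs before a voiced consonant → [eː] by rule 1.
/z/ stays [z].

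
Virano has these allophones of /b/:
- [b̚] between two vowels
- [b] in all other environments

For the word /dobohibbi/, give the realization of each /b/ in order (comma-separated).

Occurrence 1 (position 3): between two vowels → [b̚].
Occurrence 2 (position 7): no conditioning environment matches → elsewhere allophone [b].
Occurrence 3 (position 8): no conditioning environment matches → elsewhere allophone [b].

[b̚], [b], [b]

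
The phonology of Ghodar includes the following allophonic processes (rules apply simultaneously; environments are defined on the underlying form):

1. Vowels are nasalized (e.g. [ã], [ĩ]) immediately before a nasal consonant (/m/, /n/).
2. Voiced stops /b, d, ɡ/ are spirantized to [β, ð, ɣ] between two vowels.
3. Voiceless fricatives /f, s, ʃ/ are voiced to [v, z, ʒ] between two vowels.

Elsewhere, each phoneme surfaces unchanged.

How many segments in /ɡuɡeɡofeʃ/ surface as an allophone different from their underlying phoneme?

Segments that undergo a rule: /ɡ/ → [ɣ] (rule 2); /ɡ/ → [ɣ] (rule 2); /f/ → [v] (rule 3).
All other segments surface unchanged.

3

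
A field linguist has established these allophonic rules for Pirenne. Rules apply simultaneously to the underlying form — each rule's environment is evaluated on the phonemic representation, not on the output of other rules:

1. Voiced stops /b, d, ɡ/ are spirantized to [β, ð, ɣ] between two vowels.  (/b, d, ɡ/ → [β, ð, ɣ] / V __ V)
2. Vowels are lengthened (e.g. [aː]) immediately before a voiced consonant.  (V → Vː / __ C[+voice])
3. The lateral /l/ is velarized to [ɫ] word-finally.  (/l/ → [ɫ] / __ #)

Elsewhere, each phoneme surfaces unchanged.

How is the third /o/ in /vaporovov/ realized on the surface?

/o/ (between /v/ and /v/): before a voiced consonant, so rule 2 applies → [oː].

[oː]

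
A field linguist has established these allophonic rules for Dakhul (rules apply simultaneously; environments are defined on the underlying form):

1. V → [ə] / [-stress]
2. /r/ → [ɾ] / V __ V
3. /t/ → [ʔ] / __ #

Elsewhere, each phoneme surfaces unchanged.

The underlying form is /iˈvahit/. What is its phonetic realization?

/i/ meets the environment for rule 1 (in an unstressed syllable) → [ə].
/v/ (between /i/ and /a/) is unaffected → [v].
/a/ (between /v/ and /h/) is in the target of rule 1 but the environment (in an unstressed syllable) is not met → [a].
/h/ — not in any rule's target class → [h].
/i/ — between /h/ and /t/, in an unstressed syllable — surfaces as [ə] (rule 1).
Rule 3 applies to /t/ (word-final: word-finally) → [ʔ].

[əˈvahəʔ]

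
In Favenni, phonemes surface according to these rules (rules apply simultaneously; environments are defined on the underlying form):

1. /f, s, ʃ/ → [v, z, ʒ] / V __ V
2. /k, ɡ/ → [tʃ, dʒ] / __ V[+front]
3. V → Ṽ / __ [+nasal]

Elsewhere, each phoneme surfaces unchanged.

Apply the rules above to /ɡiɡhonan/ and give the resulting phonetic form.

[dʒiɡhõnãn]

/ɡ/ — word-initial, before a front vowel — surfaces as [dʒ] (rule 2).
/i/ (between /ɡ/ and /ɡ/): rule 3 targets it, but not before a nasal consonant → unchanged [i].
/ɡ/ (between /i/ and /h/): rule 2 targets it, but not before a front vowel → unchanged [ɡ].
/h/ (between /ɡ/ and /o/) is unaffected → [h].
/o/ (between /h/ and /n/) occurs before a nasal consonant → [õ] by rule 3.
/n/ (between /o/ and /a/) is unaffected → [n].
Rule 3 applies to /a/ (between /n/ and /n/: before a nasal consonant) → [ã].
/n/ — not in any rule's target class → [n].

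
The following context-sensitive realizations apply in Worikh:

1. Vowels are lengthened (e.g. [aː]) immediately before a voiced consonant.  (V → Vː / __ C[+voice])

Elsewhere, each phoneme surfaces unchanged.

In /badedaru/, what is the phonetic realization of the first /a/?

[aː]

/a/ meets the environment for rule 1 (before a voiced consonant) → [aː].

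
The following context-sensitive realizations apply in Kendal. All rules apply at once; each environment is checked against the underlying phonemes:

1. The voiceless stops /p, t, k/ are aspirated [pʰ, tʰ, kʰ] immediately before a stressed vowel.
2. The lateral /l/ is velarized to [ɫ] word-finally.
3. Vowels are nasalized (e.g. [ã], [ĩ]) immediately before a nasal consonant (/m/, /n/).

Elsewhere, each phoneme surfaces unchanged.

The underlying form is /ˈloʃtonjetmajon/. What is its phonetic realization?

[ˈloʃtõnjetmajõn]

/l/ (word-initial) is in the target of rule 2 but the environment (word-finally) is not met → [l].
/o/ (between /l/ and /ʃ/): rule 3 targets it, but not before a nasal consonant → unchanged [o].
/t/ (between /ʃ/ and /o/): rule 1 targets it, but not immediately before a stressed vowel → unchanged [t].
/o/ (between /t/ and /n/) occurs before a nasal consonant → [õ] by rule 3.
/e/ (between /j/ and /t/) fails the environment for rule 3, so it stays [e].
/t/ — between /e/ and /m/; rule 1 does not apply here → [t].
/a/ (between /m/ and /j/): rule 3 targets it, but not before a nasal consonant → unchanged [a].
Rule 3 applies to /o/ (between /j/ and /n/: before a nasal consonant) → [õ].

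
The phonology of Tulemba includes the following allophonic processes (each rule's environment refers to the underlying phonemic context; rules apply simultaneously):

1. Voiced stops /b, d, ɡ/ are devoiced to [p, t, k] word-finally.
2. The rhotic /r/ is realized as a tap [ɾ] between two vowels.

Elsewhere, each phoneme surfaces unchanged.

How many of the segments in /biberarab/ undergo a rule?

Segments that undergo a rule: /r/ → [ɾ] (rule 2); /r/ → [ɾ] (rule 2); /b/ → [p] (rule 1).
All other segments surface unchanged.

3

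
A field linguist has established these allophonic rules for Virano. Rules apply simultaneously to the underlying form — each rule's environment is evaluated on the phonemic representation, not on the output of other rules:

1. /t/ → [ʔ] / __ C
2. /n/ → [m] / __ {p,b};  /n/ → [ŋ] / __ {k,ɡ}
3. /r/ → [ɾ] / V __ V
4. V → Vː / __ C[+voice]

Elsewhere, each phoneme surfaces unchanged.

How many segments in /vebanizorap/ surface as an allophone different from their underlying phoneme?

5

Segments that undergo a rule: /e/ → [eː] (rule 4); /a/ → [aː] (rule 4); /i/ → [iː] (rule 4); /o/ → [oː] (rule 4); /r/ → [ɾ] (rule 3).
All other segments surface unchanged.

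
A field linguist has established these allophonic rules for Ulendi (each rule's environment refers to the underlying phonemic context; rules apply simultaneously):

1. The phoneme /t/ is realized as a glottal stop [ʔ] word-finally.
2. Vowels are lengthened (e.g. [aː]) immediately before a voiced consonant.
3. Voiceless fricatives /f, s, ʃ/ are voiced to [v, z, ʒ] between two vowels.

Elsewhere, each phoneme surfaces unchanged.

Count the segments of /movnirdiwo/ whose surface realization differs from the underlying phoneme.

3

Segments that undergo a rule: /o/ → [oː] (rule 2); /i/ → [iː] (rule 2); /i/ → [iː] (rule 2).
All other segments surface unchanged.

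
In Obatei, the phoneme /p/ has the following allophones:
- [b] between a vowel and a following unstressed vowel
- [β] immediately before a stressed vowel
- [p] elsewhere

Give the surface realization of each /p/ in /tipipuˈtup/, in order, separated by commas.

[b], [b], [p]

Occurrence 1 (position 3): between a vowel and a following unstressed vowel → [b].
Occurrence 2 (position 5): between a vowel and a following unstressed vowel → [b].
Occurrence 3 (position 9): no conditioning environment matches → elsewhere allophone [p].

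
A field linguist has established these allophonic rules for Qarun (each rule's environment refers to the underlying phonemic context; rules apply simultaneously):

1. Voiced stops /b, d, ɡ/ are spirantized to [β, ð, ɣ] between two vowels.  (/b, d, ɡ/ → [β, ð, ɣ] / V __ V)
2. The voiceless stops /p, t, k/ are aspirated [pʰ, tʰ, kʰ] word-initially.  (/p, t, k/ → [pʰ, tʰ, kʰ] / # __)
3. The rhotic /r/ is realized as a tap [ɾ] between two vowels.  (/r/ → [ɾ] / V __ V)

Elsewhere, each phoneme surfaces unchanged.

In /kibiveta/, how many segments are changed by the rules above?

2

Segments that undergo a rule: /k/ → [kʰ] (rule 2); /b/ → [β] (rule 1).
All other segments surface unchanged.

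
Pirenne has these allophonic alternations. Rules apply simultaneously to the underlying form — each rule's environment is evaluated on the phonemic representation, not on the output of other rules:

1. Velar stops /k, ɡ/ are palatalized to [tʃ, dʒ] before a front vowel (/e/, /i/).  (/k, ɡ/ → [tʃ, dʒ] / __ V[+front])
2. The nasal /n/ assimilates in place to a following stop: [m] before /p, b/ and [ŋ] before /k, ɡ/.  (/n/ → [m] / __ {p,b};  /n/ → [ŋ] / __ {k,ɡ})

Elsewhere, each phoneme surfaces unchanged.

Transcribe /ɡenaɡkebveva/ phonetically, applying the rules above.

/ɡ/ (word-initial) occurs before a front vowel → [dʒ] by rule 1.
/n/ (between /e/ and /a/) is in the target of rule 2 but the environment (before a labial or velar stop) is not met → [n].
/ɡ/ (between /a/ and /k/): rule 1 targets it, but not before a front vowel → unchanged [ɡ].
/k/ (between /ɡ/ and /e/): before a front vowel, so rule 1 applies → [tʃ].

[dʒenaɡtʃebveva]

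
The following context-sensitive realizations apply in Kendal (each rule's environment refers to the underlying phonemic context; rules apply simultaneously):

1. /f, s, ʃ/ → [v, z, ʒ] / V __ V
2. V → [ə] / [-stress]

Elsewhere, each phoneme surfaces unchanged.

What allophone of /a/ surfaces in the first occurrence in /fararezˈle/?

[ə]

/a/ meets the environment for rule 2 (in an unstressed syllable) → [ə].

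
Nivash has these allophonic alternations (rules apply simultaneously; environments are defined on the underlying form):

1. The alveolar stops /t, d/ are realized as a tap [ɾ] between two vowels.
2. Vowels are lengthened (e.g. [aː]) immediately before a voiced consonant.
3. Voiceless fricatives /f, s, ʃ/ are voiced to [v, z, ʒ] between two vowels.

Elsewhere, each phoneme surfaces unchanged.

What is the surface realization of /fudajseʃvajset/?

[fuːɾaːjseʃvaːjset]

/f/ (word-initial): rule 3 targets it, but not between two vowels → unchanged [f].
/u/ (between /f/ and /d/): before a voiced consonant, so rule 2 applies → [uː].
/d/ (between /u/ and /a/): between two vowels, so rule 1 applies → [ɾ].
/a/ (between /d/ and /j/) occurs before a voiced consonant → [aː] by rule 2.
/j/ (between /a/ and /s/) is unaffected → [j].
/s/ (between /j/ and /e/) fails the environment for rule 3, so it stays [s].
/e/ (between /s/ and /ʃ/): rule 2 targets it, but not before a voiced consonant → unchanged [e].
/ʃ/ (between /e/ and /v/): rule 3 targets it, but not between two vowels → unchanged [ʃ].
/v/ stays [v].
/a/ meets the environment for rule 2 (before a voiced consonant) → [aː].
/j/ — not in any rule's target class → [j].
/s/ (between /j/ and /e/) is in the target of rule 3 but the environment (between two vowels) is not met → [s].
/e/ — between /s/ and /t/; rule 2 does not apply here → [e].
/t/ (word-final) fails the environment for rule 1, so it stays [t].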